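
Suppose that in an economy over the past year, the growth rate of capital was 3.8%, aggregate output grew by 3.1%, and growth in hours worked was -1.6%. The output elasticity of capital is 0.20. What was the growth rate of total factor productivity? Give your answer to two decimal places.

Total factor productivity growth was 3.62%.

Labor's share = 1 − 0.2 = 0.8.
Capital: 0.2 × 3.8 = 0.76 pp.
Hours worked: 0.8 × (-1.6) = -1.28 pp.
TFP growth = 3.1 + 0.52 = 3.62%.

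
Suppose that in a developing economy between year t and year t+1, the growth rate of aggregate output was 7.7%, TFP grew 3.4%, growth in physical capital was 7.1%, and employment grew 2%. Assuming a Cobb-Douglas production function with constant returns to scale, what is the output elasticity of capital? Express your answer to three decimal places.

0.451

gY = gA + α·gK + (1−α)·gL, so gY − gA − gL = α(gK − gL).
7.7 − 3.4 − 2 = α × (7.1 − 2).
2.3 = 5.1 α, so α = 0.45098.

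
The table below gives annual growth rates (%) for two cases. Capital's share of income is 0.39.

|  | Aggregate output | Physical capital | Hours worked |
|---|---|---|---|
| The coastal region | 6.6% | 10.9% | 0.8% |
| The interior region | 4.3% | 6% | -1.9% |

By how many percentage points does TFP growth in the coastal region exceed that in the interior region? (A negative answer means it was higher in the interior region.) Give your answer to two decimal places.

-1.26 percentage points

Labor's share = 1 − 0.39 = 0.61.
The coastal region: TFP = 6.6 − 4.251 − 0.488 = 1.861%.
The interior region: TFP = 4.3 − 2.34 + 1.159 = 3.119%.
Difference = 1.861 − (3.119) = -1.258 pp.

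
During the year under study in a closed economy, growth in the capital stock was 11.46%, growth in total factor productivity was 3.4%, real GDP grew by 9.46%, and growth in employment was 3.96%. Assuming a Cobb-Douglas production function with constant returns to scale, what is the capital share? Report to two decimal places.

gY = gA + α·gK + (1−α)·gL, so gY − gA − gL = α(gK − gL).
9.46 − 3.4 − 3.96 = α × (11.46 − 3.96).
2.1 = 7.5 α, so α = 0.28.

The capital share is 0.28.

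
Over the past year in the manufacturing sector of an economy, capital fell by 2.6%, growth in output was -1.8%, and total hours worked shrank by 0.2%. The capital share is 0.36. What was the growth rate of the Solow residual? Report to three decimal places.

Labor's share = 1 − 0.36 = 0.64.
Capital: 0.36 × (-2.6) = -0.936 pp.
Total hours worked: 0.64 × (-0.2) = -0.128 pp.
TFP growth = -1.8 + 1.064 = -0.736%.

-0.736%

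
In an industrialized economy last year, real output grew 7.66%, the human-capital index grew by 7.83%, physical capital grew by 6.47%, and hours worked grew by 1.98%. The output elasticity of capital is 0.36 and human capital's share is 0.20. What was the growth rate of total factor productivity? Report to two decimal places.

Labor's share = 1 − 0.36 − 0.2 = 0.44.
Physical capital: 0.36 × 6.47 = 2.3292 pp.
The human-capital index: 0.2 × 7.83 = 1.566 pp.
Hours worked: 0.44 × 1.98 = 0.8712 pp.
TFP growth = 7.66 − 4.7664 = 2.8936%.

Total factor productivity growth was 2.89%.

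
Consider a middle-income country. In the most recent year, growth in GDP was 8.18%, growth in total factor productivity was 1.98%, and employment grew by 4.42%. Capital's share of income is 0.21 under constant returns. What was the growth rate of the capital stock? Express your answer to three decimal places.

The capital stock growth was 12.896%.

Labor's share = 1 − 0.21 = 0.79.
gY = gA + 0.79×4.42 + 0.21×g.
0.21×g = 8.18 − 1.98 − 3.4918 = 2.7082.
g = 2.7082 / 0.21 = 12.89619%.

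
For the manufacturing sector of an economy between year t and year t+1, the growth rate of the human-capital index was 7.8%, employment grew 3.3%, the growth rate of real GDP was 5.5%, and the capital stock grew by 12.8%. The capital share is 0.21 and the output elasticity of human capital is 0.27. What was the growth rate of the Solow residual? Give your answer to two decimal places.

Labor's share = 1 − 0.21 − 0.27 = 0.52.
The capital stock: 0.21 × 12.8 = 2.688 pp.
The human-capital index: 0.27 × 7.8 = 2.106 pp.
Employment: 0.52 × 3.3 = 1.716 pp.
TFP growth = 5.5 − 6.51 = -1.01%.

-1.01%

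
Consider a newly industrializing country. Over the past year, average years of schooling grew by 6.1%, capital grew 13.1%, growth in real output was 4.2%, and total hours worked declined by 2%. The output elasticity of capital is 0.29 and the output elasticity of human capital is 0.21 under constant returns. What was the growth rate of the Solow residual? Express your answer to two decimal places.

Labor's share = 1 − 0.29 − 0.21 = 0.5.
Capital: 0.29 × 13.1 = 3.799 pp.
Average years of schooling: 0.21 × 6.1 = 1.281 pp.
Total hours worked: 0.5 × (-2) = -1 pp.
TFP growth = 4.2 − 4.08 = 0.12%.

0.12%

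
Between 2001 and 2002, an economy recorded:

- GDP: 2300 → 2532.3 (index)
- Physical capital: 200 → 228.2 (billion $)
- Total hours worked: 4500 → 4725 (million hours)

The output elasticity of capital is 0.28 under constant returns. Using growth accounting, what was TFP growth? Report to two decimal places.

GDP growth = (2532.3 − 2300) / 2300 = 10.1%.
Physical capital growth = (228.2 − 200) / 200 = 14.1%.
Total hours worked growth = (4725 − 4500) / 4500 = 5%.
Labor's share = 1 − 0.28 = 0.72.
Physical capital: 0.28 × 14.1 = 3.948 pp.
Total hours worked: 0.72 × 5 = 3.6 pp.
TFP growth = 10.1 − 7.548 = 2.552%.

2.55%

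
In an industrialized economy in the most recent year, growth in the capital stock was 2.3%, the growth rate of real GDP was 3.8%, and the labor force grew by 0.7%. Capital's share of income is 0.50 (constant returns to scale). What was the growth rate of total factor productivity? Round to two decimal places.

2.30%

Labor's share = 1 − 0.5 = 0.5.
The capital stock: 0.5 × 2.3 = 1.15 pp.
The labor force: 0.5 × 0.7 = 0.35 pp.
TFP growth = 3.8 − 1.5 = 2.3%.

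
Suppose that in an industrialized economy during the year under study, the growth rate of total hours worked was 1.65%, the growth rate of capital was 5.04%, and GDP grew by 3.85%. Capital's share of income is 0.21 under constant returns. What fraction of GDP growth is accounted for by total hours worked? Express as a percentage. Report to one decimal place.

Total hours worked accounted for 33.9% of growth.

Labor's share = 1 − 0.21 = 0.79.
Total hours worked contributed 0.79 × 1.65 = 1.3035 pp.
Share of growth = 1.3035 / 3.85 × 100 = 33.857%.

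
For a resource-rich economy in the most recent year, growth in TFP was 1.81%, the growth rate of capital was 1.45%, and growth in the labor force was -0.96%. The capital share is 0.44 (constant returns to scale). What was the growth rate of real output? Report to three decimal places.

Labor's share = 1 − 0.44 = 0.56.
Capital: 0.44 × 1.45 = 0.638 pp.
The labor force: 0.56 × (-0.96) = -0.5376 pp.
Output growth = 1.81 + 0.1004 = 1.9104%.

Real output growth was 1.910%.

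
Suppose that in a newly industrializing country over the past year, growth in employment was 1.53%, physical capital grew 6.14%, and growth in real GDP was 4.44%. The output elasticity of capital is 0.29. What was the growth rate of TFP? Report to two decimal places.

Labor's share = 1 − 0.29 = 0.71.
Physical capital: 0.29 × 6.14 = 1.7806 pp.
Employment: 0.71 × 1.53 = 1.0863 pp.
TFP growth = 4.44 − 2.8669 = 1.5731%.

1.57%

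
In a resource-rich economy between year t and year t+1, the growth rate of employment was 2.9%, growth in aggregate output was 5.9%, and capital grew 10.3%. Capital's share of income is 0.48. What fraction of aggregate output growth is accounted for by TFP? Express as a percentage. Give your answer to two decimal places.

TFP accounted for -9.36% of growth.

Labor's share = 1 − 0.48 = 0.52.
Capital: 0.48 × 10.3 = 4.944 pp.
Employment: 0.52 × 2.9 = 1.508 pp.
TFP growth = 5.9 − 6.452 = -0.552%.
TFP share of growth = -0.552 / 5.9 × 100 = -9.3559%.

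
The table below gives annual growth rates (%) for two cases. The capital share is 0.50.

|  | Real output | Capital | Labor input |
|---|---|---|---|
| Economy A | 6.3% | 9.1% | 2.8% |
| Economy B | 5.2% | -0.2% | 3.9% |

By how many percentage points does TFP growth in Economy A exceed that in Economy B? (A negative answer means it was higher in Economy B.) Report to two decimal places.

-3.00 percentage points

Labor's share = 1 − 0.5 = 0.5.
Economy A: TFP = 6.3 − 4.55 − 1.4 = 0.35%.
Economy B: TFP = 5.2 + 0.1 − 1.95 = 3.35%.
Difference = 0.35 − (3.35) = -3 pp.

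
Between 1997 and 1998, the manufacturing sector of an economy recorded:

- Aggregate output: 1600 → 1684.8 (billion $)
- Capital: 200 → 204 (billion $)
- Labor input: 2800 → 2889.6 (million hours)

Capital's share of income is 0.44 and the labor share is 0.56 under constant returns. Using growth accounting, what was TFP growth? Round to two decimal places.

Aggregate output growth = (1684.8 − 1600) / 1600 = 5.3%.
Capital growth = (204 − 200) / 200 = 2%.
Labor input growth = (2889.6 − 2800) / 2800 = 3.2%.
Labor's share = 1 − 0.44 = 0.56.
Capital: 0.44 × 2 = 0.88 pp.
Labor input: 0.56 × 3.2 = 1.792 pp.
TFP growth = 5.3 − 2.672 = 2.628%.

TFP grew 2.63%.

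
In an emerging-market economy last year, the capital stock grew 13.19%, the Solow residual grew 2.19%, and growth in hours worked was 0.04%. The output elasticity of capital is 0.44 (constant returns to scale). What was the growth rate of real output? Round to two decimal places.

Labor's share = 1 − 0.44 = 0.56.
The capital stock: 0.44 × 13.19 = 5.8036 pp.
Hours worked: 0.56 × 0.04 = 0.0224 pp.
Output growth = 2.19 + 5.826 = 8.016%.

8.02%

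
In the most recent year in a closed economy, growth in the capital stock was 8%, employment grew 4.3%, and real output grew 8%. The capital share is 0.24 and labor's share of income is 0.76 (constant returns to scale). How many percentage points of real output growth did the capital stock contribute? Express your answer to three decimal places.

Contribution = share × growth = 0.24 × 8 = 1.92 pp.

1.920 percentage points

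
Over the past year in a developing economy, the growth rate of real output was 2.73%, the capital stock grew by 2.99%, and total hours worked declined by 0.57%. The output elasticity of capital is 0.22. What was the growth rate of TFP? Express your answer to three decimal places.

TFP growth was 2.517%.

Labor's share = 1 − 0.22 = 0.78.
The capital stock: 0.22 × 2.99 = 0.6578 pp.
Total hours worked: 0.78 × (-0.57) = -0.4446 pp.
TFP growth = 2.73 − 0.2132 = 2.5168%.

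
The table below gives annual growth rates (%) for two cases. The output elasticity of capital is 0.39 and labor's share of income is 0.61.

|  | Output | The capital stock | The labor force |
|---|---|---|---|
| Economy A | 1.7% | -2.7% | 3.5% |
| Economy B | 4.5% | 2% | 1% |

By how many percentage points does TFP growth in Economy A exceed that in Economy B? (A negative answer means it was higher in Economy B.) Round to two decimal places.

Labor's share = 1 − 0.39 = 0.61.
Economy A: TFP = 1.7 + 1.053 − 2.135 = 0.618%.
Economy B: TFP = 4.5 − 0.78 − 0.61 = 3.11%.
Difference = 0.618 − (3.11) = -2.492 pp.

-2.49 percentage points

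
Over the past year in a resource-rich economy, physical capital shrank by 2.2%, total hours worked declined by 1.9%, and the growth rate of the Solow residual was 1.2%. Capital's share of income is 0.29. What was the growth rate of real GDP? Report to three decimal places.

Labor's share = 1 − 0.29 = 0.71.
Physical capital: 0.29 × (-2.2) = -0.638 pp.
Total hours worked: 0.71 × (-1.9) = -1.349 pp.
Output growth = 1.2 + (-1.987) = -0.787%.

-0.787%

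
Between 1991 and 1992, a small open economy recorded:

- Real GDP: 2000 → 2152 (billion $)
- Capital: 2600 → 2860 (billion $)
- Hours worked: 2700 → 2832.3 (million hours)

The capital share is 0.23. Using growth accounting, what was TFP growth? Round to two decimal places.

1.53%

Real GDP growth = (2152 − 2000) / 2000 = 7.6%.
Capital growth = (2860 − 2600) / 2600 = 10%.
Hours worked growth = (2832.3 − 2700) / 2700 = 4.9%.
Labor's share = 1 − 0.23 = 0.77.
Capital: 0.23 × 10 = 2.3 pp.
Hours worked: 0.77 × 4.9 = 3.773 pp.
TFP growth = 7.6 − 6.073 = 1.527%.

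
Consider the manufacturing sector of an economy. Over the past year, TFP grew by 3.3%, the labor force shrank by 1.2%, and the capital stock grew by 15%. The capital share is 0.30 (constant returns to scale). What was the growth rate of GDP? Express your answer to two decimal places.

GDP grew 6.96%.

Labor's share = 1 − 0.3 = 0.7.
The capital stock: 0.3 × 15 = 4.5 pp.
The labor force: 0.7 × (-1.2) = -0.84 pp.
Output growth = 3.3 + 3.66 = 6.96%.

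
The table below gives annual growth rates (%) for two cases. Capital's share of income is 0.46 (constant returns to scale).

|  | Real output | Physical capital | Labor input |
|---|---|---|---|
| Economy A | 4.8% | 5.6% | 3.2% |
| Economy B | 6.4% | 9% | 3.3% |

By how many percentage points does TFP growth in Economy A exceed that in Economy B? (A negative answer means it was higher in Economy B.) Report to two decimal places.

0.02 percentage points

Labor's share = 1 − 0.46 = 0.54.
Economy A: TFP = 4.8 − 2.576 − 1.728 = 0.496%.
Economy B: TFP = 6.4 − 4.14 − 1.782 = 0.478%.
Difference = 0.496 − (0.478) = 0.018 pp.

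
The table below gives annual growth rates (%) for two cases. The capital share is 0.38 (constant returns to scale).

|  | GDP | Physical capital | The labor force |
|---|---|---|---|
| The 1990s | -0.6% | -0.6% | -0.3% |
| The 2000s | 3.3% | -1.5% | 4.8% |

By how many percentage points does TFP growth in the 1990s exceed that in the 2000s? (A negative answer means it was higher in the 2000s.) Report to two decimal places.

-1.08 percentage points

Labor's share = 1 − 0.38 = 0.62.
The 1990s: TFP = -0.6 + 0.228 + 0.186 = -0.186%.
The 2000s: TFP = 3.3 + 0.57 − 2.976 = 0.894%.
Difference = -0.186 − (0.894) = -1.08 pp.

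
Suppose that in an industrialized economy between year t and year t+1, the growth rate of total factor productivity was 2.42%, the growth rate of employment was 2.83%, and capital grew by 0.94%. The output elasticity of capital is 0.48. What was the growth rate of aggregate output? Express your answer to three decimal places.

Labor's share = 1 − 0.48 = 0.52.
Capital: 0.48 × 0.94 = 0.4512 pp.
Employment: 0.52 × 2.83 = 1.4716 pp.
Output growth = 2.42 + 1.9228 = 4.3428%.

4.343%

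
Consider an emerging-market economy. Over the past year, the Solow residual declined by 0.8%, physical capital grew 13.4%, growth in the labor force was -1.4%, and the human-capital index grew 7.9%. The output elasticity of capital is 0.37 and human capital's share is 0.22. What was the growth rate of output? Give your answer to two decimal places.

Labor's share = 1 − 0.37 − 0.22 = 0.41.
Physical capital: 0.37 × 13.4 = 4.958 pp.
The human-capital index: 0.22 × 7.9 = 1.738 pp.
The labor force: 0.41 × (-1.4) = -0.574 pp.
Output growth = -0.8 + 6.122 = 5.322%.

5.32%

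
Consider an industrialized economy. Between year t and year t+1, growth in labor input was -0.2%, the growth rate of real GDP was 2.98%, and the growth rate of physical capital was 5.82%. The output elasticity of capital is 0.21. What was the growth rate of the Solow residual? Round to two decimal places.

1.92%

Labor's share = 1 − 0.21 = 0.79.
Physical capital: 0.21 × 5.82 = 1.2222 pp.
Labor input: 0.79 × (-0.2) = -0.158 pp.
TFP growth = 2.98 − 1.0642 = 1.9158%.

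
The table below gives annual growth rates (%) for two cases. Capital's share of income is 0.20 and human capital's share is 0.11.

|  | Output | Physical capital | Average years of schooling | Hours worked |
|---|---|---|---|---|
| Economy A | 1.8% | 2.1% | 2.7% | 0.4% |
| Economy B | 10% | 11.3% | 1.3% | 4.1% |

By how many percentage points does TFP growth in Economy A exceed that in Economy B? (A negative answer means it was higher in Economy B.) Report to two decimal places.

-3.96 percentage points

Labor's share = 1 − 0.2 − 0.11 = 0.69.
Economy A: TFP = 1.8 − 0.42 − 0.297 − 0.276 = 0.807%.
Economy B: TFP = 10 − 2.26 − 0.143 − 2.829 = 4.768%.
Difference = 0.807 − (4.768) = -3.961 pp.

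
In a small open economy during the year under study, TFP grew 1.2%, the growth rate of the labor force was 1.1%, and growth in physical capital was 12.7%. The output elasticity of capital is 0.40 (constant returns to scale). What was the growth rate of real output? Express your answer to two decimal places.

Real output grew 6.94%.

Labor's share = 1 − 0.4 = 0.6.
Physical capital: 0.4 × 12.7 = 5.08 pp.
The labor force: 0.6 × 1.1 = 0.66 pp.
Output growth = 1.2 + 5.74 = 6.94%.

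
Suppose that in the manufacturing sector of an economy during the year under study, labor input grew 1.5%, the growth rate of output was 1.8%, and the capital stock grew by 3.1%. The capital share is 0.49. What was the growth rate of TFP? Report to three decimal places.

-0.484%

Labor's share = 1 − 0.49 = 0.51.
The capital stock: 0.49 × 3.1 = 1.519 pp.
Labor input: 0.51 × 1.5 = 0.765 pp.
TFP growth = 1.8 − 2.284 = -0.484%.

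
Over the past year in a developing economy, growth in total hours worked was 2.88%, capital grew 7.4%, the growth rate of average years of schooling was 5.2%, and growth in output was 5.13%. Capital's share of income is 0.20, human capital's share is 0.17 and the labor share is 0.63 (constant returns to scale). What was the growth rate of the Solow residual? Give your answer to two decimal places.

Labor's share = 1 − 0.2 − 0.17 = 0.63.
Capital: 0.2 × 7.4 = 1.48 pp.
Average years of schooling: 0.17 × 5.2 = 0.884 pp.
Total hours worked: 0.63 × 2.88 = 1.8144 pp.
TFP growth = 5.13 − 4.1784 = 0.9516%.

0.95%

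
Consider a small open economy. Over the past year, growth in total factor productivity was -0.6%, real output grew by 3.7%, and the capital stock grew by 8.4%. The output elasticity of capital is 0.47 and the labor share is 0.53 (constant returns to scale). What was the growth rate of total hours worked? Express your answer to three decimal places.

0.664%

Labor's share = 1 − 0.47 = 0.53.
gY = gA + 0.47×8.4 + 0.53×g.
0.53×g = 3.7 + 0.6 − 3.948 = 0.352.
g = 0.352 / 0.53 = 0.66415%.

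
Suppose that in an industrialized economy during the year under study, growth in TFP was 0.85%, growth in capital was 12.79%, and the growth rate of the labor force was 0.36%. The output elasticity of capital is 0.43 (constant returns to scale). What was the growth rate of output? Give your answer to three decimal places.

6.555%

Labor's share = 1 − 0.43 = 0.57.
Capital: 0.43 × 12.79 = 5.4997 pp.
The labor force: 0.57 × 0.36 = 0.2052 pp.
Output growth = 0.85 + 5.7049 = 6.5549%.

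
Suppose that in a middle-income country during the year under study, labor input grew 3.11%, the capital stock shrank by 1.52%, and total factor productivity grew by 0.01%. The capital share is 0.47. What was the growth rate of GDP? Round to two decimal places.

Labor's share = 1 − 0.47 = 0.53.
The capital stock: 0.47 × (-1.52) = -0.7144 pp.
Labor input: 0.53 × 3.11 = 1.6483 pp.
Output growth = 0.01 + 0.9339 = 0.9439%.

0.94%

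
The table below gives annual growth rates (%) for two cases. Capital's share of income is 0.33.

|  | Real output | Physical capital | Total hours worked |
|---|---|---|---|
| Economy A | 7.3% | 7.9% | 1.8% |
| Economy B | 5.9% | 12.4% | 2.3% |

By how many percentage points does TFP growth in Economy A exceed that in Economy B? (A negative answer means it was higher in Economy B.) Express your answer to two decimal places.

Labor's share = 1 − 0.33 = 0.67.
Economy A: TFP = 7.3 − 2.607 − 1.206 = 3.487%.
Economy B: TFP = 5.9 − 4.092 − 1.541 = 0.267%.
Difference = 3.487 − (0.267) = 3.22 pp.

3.22 percentage points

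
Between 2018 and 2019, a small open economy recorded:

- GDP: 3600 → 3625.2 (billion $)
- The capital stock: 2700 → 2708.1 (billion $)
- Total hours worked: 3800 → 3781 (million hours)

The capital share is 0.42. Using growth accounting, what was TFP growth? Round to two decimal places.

TFP growth was 0.86%.

GDP growth = (3625.2 − 3600) / 3600 = 0.7%.
The capital stock growth = (2708.1 − 2700) / 2700 = 0.3%.
Total hours worked growth = (3781 − 3800) / 3800 = -0.5%.
Labor's share = 1 − 0.42 = 0.58.
The capital stock: 0.42 × 0.3 = 0.126 pp.
Total hours worked: 0.58 × (-0.5) = -0.29 pp.
TFP growth = 0.7 + 0.164 = 0.864%.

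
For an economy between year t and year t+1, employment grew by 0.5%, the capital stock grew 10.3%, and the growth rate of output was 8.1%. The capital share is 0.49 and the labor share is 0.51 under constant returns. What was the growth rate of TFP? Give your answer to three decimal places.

2.798%

Labor's share = 1 − 0.49 = 0.51.
The capital stock: 0.49 × 10.3 = 5.047 pp.
Employment: 0.51 × 0.5 = 0.255 pp.
TFP growth = 8.1 − 5.302 = 2.798%.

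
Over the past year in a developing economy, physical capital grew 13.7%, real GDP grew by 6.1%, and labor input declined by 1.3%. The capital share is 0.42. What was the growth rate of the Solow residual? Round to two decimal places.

Labor's share = 1 − 0.42 = 0.58.
Physical capital: 0.42 × 13.7 = 5.754 pp.
Labor input: 0.58 × (-1.3) = -0.754 pp.
TFP growth = 6.1 − 5 = 1.1%.

1.10%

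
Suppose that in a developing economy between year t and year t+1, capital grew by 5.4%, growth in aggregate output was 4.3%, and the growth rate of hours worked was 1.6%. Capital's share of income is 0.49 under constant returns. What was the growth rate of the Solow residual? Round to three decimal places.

0.838%

Labor's share = 1 − 0.49 = 0.51.
Capital: 0.49 × 5.4 = 2.646 pp.
Hours worked: 0.51 × 1.6 = 0.816 pp.
TFP growth = 4.3 − 3.462 = 0.838%.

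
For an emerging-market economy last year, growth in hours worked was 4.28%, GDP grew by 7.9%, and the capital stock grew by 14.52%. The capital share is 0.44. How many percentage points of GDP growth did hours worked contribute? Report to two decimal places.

2.40

Labor's share = 1 − 0.44 = 0.56.
Contribution = share × growth = 0.56 × 4.28 = 2.3968 pp.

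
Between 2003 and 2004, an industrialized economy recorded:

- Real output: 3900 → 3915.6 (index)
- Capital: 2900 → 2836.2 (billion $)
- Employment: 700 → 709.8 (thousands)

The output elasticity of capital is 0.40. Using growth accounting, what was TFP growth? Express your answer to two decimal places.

0.44%

Real output growth = (3915.6 − 3900) / 3900 = 0.4%.
Capital growth = (2836.2 − 2900) / 2900 = -2.2%.
Employment growth = (709.8 − 700) / 700 = 1.4%.
Labor's share = 1 − 0.4 = 0.6.
Capital: 0.4 × (-2.2) = -0.88 pp.
Employment: 0.6 × 1.4 = 0.84 pp.
TFP growth = 0.4 + 0.04 = 0.44%.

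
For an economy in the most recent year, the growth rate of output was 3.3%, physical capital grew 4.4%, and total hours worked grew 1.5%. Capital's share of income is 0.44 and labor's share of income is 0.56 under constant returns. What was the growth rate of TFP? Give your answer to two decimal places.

Labor's share = 1 − 0.44 = 0.56.
Physical capital: 0.44 × 4.4 = 1.936 pp.
Total hours worked: 0.56 × 1.5 = 0.84 pp.
TFP growth = 3.3 − 2.776 = 0.524%.

0.52%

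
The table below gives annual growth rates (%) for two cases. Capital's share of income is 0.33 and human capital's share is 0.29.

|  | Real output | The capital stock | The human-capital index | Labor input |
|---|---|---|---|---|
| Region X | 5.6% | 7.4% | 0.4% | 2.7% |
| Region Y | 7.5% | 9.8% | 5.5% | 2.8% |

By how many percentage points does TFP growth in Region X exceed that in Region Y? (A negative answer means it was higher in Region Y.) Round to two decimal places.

Labor's share = 1 − 0.33 − 0.29 = 0.38.
Region X: TFP = 5.6 − 2.442 − 0.116 − 1.026 = 2.016%.
Region Y: TFP = 7.5 − 3.234 − 1.595 − 1.064 = 1.607%.
Difference = 2.016 − (1.607) = 0.409 pp.

0.41 percentage points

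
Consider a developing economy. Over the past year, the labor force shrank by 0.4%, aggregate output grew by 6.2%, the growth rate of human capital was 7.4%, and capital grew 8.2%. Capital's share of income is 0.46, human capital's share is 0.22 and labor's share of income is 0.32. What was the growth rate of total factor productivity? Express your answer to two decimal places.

Labor's share = 1 − 0.46 − 0.22 = 0.32.
Capital: 0.46 × 8.2 = 3.772 pp.
Human capital: 0.22 × 7.4 = 1.628 pp.
The labor force: 0.32 × (-0.4) = -0.128 pp.
TFP growth = 6.2 − 5.272 = 0.928%.

Total factor productivity grew 0.93%.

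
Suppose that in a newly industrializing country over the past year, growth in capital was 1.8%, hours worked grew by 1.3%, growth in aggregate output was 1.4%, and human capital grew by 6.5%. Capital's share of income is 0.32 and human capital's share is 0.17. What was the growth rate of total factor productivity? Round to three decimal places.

-0.944%

Labor's share = 1 − 0.32 − 0.17 = 0.51.
Capital: 0.32 × 1.8 = 0.576 pp.
Human capital: 0.17 × 6.5 = 1.105 pp.
Hours worked: 0.51 × 1.3 = 0.663 pp.
TFP growth = 1.4 − 2.344 = -0.944%.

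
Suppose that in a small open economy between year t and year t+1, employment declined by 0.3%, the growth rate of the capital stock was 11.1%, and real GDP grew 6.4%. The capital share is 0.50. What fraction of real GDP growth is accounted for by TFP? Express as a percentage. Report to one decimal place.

Labor's share = 1 − 0.5 = 0.5.
The capital stock: 0.5 × 11.1 = 5.55 pp.
Employment: 0.5 × (-0.3) = -0.15 pp.
TFP growth = 6.4 − 5.4 = 1%.
TFP share of growth = 1 / 6.4 × 100 = 15.625%.

15.6%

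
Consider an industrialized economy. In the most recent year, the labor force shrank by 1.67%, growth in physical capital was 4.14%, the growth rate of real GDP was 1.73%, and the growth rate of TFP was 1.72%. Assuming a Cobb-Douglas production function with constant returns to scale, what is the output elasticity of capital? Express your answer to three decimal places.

gY = gA + α·gK + (1−α)·gL, so gY − gA − gL = α(gK − gL).
1.73 − 1.72 + 1.67 = α × (4.14 − (-1.67)).
1.68 = 5.81 α, so α = 0.28916.

The output elasticity of capital is 0.289.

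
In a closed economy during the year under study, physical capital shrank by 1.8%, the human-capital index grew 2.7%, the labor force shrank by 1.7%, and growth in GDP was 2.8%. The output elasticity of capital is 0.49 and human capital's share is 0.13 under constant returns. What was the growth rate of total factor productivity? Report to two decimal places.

Labor's share = 1 − 0.49 − 0.13 = 0.38.
Physical capital: 0.49 × (-1.8) = -0.882 pp.
The human-capital index: 0.13 × 2.7 = 0.351 pp.
The labor force: 0.38 × (-1.7) = -0.646 pp.
TFP growth = 2.8 + 1.177 = 3.977%.

Total factor productivity growth was 3.98%.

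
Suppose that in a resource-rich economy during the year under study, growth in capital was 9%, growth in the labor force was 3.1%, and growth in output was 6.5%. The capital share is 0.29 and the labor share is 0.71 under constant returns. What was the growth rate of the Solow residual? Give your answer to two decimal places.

Labor's share = 1 − 0.29 = 0.71.
Capital: 0.29 × 9 = 2.61 pp.
The labor force: 0.71 × 3.1 = 2.201 pp.
TFP growth = 6.5 − 4.811 = 1.689%.

1.69%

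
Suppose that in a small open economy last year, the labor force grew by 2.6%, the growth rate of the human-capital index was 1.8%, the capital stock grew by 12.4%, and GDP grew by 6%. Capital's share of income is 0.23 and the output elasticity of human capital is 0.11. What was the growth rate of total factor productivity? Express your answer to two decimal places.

Labor's share = 1 − 0.23 − 0.11 = 0.66.
The capital stock: 0.23 × 12.4 = 2.852 pp.
The human-capital index: 0.11 × 1.8 = 0.198 pp.
The labor force: 0.66 × 2.6 = 1.716 pp.
TFP growth = 6 − 4.766 = 1.234%.

Total factor productivity growth was 1.23%.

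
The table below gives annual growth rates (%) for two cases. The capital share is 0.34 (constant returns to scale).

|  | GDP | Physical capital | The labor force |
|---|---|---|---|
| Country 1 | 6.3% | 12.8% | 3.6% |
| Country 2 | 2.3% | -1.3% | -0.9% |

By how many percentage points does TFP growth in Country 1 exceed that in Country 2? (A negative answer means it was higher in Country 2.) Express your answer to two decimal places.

-3.76 percentage points

Labor's share = 1 − 0.34 = 0.66.
Country 1: TFP = 6.3 − 4.352 − 2.376 = -0.428%.
Country 2: TFP = 2.3 + 0.442 + 0.594 = 3.336%.
Difference = -0.428 − (3.336) = -3.764 pp.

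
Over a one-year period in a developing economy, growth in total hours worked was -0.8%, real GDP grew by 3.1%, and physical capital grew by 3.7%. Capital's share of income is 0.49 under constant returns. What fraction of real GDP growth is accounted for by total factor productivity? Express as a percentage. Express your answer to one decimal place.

Total factor productivity accounted for 54.7% of growth.

Labor's share = 1 − 0.49 = 0.51.
Physical capital: 0.49 × 3.7 = 1.813 pp.
Total hours worked: 0.51 × (-0.8) = -0.408 pp.
TFP growth = 3.1 − 1.405 = 1.695%.
TFP share of growth = 1.695 / 3.1 × 100 = 54.677%.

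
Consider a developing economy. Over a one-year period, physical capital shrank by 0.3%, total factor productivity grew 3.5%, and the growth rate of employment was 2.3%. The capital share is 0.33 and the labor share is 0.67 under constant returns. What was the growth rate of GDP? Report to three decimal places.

GDP grew 4.942%.

Labor's share = 1 − 0.33 = 0.67.
Physical capital: 0.33 × (-0.3) = -0.099 pp.
Employment: 0.67 × 2.3 = 1.541 pp.
Output growth = 3.5 + 1.442 = 4.942%.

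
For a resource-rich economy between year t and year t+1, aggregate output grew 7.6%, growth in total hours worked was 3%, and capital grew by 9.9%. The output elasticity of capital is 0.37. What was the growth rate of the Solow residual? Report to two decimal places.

The Solow residual growth was 2.05%.

Labor's share = 1 − 0.37 = 0.63.
Capital: 0.37 × 9.9 = 3.663 pp.
Total hours worked: 0.63 × 3 = 1.89 pp.
TFP growth = 7.6 − 5.553 = 2.047%.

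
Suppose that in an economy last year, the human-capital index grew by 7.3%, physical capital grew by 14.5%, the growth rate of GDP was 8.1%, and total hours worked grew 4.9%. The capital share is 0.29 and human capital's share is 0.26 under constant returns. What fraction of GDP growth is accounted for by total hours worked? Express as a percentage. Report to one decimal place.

Labor's share = 1 − 0.29 − 0.26 = 0.45.
Total hours worked contributed 0.45 × 4.9 = 2.205 pp.
Share of growth = 2.205 / 8.1 × 100 = 27.222%.

27.2%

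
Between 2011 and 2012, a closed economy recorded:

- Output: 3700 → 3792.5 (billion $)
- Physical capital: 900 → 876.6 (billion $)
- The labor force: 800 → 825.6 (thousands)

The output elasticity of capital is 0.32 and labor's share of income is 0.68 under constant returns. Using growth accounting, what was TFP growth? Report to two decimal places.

Output growth = (3792.5 − 3700) / 3700 = 2.5%.
Physical capital growth = (876.6 − 900) / 900 = -2.6%.
The labor force growth = (825.6 − 800) / 800 = 3.2%.
Labor's share = 1 − 0.32 = 0.68.
Physical capital: 0.32 × (-2.6) = -0.832 pp.
The labor force: 0.68 × 3.2 = 2.176 pp.
TFP growth = 2.5 − 1.344 = 1.156%.

TFP grew 1.16%.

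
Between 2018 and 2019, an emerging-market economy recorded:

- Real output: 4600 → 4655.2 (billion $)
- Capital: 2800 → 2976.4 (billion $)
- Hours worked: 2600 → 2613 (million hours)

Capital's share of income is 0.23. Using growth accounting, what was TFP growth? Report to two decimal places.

-0.63%

Real output growth = (4655.2 − 4600) / 4600 = 1.2%.
Capital growth = (2976.4 − 2800) / 2800 = 6.3%.
Hours worked growth = (2613 − 2600) / 2600 = 0.5%.
Labor's share = 1 − 0.23 = 0.77.
Capital: 0.23 × 6.3 = 1.449 pp.
Hours worked: 0.77 × 0.5 = 0.385 pp.
TFP growth = 1.2 − 1.834 = -0.634%.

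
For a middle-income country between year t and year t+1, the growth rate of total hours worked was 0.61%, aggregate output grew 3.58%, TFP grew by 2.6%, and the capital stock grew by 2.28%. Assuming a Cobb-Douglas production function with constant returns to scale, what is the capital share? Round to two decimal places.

gY = gA + α·gK + (1−α)·gL, so gY − gA − gL = α(gK − gL).
3.58 − 2.6 − 0.61 = α × (2.28 − 0.61).
0.37 = 1.67 α, so α = 0.2216.

The capital share is 0.22.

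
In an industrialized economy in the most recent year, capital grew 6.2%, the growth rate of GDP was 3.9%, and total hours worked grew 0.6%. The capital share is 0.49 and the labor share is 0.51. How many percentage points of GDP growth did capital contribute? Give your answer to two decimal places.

Contribution = share × growth = 0.49 × 6.2 = 3.038 pp.

3.04 percentage points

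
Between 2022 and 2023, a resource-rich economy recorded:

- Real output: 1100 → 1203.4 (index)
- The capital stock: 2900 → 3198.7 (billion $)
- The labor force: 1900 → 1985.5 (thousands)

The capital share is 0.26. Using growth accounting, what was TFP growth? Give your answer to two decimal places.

TFP growth was 3.39%.

Real output growth = (1203.4 − 1100) / 1100 = 9.4%.
The capital stock growth = (3198.7 − 2900) / 2900 = 10.3%.
The labor force growth = (1985.5 − 1900) / 1900 = 4.5%.
Labor's share = 1 − 0.26 = 0.74.
The capital stock: 0.26 × 10.3 = 2.678 pp.
The labor force: 0.74 × 4.5 = 3.33 pp.
TFP growth = 9.4 − 6.008 = 3.392%.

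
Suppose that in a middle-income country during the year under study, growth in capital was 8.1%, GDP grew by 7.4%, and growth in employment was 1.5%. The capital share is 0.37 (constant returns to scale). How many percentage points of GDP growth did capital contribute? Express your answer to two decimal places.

3.00 percentage points

Contribution = share × growth = 0.37 × 8.1 = 2.997 pp.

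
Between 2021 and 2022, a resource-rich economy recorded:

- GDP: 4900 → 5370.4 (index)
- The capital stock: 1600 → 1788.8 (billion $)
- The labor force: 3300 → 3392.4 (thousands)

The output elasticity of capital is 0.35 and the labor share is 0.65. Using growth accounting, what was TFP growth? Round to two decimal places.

GDP growth = (5370.4 − 4900) / 4900 = 9.6%.
The capital stock growth = (1788.8 − 1600) / 1600 = 11.8%.
The labor force growth = (3392.4 − 3300) / 3300 = 2.8%.
Labor's share = 1 − 0.35 = 0.65.
The capital stock: 0.35 × 11.8 = 4.13 pp.
The labor force: 0.65 × 2.8 = 1.82 pp.
TFP growth = 9.6 − 5.95 = 3.65%.

3.65%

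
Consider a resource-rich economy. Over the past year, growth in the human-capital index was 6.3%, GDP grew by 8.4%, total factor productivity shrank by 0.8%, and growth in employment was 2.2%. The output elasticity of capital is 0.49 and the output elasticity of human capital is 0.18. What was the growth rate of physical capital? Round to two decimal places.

14.98%

Labor's share = 1 − 0.49 − 0.18 = 0.33.
gY = gA + 0.18×6.3 + 0.33×2.2 + 0.49×g.
0.49×g = 8.4 + 0.8 − 1.86 = 7.34.
g = 7.34 / 0.49 = 14.9796%.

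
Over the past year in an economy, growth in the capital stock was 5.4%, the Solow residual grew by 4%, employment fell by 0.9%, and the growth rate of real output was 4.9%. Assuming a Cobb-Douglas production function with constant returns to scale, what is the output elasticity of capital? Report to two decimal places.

The output elasticity of capital is 0.29.

gY = gA + α·gK + (1−α)·gL, so gY − gA − gL = α(gK − gL).
4.9 − 4 + 0.9 = α × (5.4 − (-0.9)).
1.8 = 6.3 α, so α = 0.2857.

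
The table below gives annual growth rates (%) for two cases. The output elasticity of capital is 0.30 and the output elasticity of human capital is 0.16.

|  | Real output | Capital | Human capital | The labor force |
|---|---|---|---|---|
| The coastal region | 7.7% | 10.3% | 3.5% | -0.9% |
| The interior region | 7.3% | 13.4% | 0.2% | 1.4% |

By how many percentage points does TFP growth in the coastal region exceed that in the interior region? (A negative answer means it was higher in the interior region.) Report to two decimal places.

Labor's share = 1 − 0.3 − 0.16 = 0.54.
The coastal region: TFP = 7.7 − 3.09 − 0.56 + 0.486 = 4.536%.
The interior region: TFP = 7.3 − 4.02 − 0.032 − 0.756 = 2.492%.
Difference = 4.536 − (2.492) = 2.044 pp.

2.04 percentage points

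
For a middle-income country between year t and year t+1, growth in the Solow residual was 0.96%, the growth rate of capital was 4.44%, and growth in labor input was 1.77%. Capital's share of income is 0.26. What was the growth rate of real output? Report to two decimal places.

Labor's share = 1 − 0.26 = 0.74.
Capital: 0.26 × 4.44 = 1.1544 pp.
Labor input: 0.74 × 1.77 = 1.3098 pp.
Output growth = 0.96 + 2.4642 = 3.4242%.

3.42%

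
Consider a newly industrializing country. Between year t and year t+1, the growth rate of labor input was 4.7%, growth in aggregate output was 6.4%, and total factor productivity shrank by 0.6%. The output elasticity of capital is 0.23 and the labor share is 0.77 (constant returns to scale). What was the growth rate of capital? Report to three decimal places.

14.700%

Labor's share = 1 − 0.23 = 0.77.
gY = gA + 0.77×4.7 + 0.23×g.
0.23×g = 6.4 + 0.6 − 3.619 = 3.381.
g = 3.381 / 0.23 = 14.7%.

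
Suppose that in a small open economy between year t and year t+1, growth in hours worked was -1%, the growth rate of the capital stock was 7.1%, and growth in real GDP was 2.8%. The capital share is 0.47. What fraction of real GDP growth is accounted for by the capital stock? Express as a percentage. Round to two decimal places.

The capital stock accounted for 119.18% of growth.

The capital stock contributed 0.47 × 7.1 = 3.337 pp.
Share of growth = 3.337 / 2.8 × 100 = 119.1786%.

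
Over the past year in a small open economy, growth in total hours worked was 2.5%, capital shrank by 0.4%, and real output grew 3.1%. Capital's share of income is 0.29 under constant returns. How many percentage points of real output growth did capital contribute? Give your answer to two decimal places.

-0.12

Contribution = share × growth = 0.29 × (-0.4) = -0.116 pp.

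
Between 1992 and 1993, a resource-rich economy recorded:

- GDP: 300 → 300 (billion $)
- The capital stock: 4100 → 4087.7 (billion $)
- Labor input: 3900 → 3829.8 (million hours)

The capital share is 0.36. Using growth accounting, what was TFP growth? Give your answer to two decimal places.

GDP growth = (300 − 300) / 300 = 0%.
The capital stock growth = (4087.7 − 4100) / 4100 = -0.3%.
Labor input growth = (3829.8 − 3900) / 3900 = -1.8%.
Labor's share = 1 − 0.36 = 0.64.
The capital stock: 0.36 × (-0.3) = -0.108 pp.
Labor input: 0.64 × (-1.8) = -1.152 pp.
TFP growth = 0 + 1.26 = 1.26%.

1.26%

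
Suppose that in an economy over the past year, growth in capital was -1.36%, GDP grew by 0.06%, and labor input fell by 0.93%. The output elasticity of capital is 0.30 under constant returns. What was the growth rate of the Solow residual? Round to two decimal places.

1.12%

Labor's share = 1 − 0.3 = 0.7.
Capital: 0.3 × (-1.36) = -0.408 pp.
Labor input: 0.7 × (-0.93) = -0.651 pp.
TFP growth = 0.06 + 1.059 = 1.119%.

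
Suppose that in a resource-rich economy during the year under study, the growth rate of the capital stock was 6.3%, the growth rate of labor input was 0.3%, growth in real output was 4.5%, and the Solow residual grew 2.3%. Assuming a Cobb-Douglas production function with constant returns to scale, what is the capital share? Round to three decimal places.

α = 0.317

gY = gA + α·gK + (1−α)·gL, so gY − gA − gL = α(gK − gL).
4.5 − 2.3 − 0.3 = α × (6.3 − 0.3).
1.9 = 6 α, so α = 0.31667.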